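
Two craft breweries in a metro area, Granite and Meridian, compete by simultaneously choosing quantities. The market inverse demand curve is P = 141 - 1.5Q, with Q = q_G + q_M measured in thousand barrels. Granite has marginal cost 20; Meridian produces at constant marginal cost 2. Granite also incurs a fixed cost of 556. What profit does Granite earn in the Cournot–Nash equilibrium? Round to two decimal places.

Granite's profit: π_G = (141 - 1.5Q)q_G - (20q_G). Setting ∂π_G/∂q_G = 0: 121 - 3q_G - (3/2)(q_M) = 0.
Meridian's first-order condition: 139 - 3q_M - (3/2)(q_G) = 0.
Rearranging gives the reaction functions q_G = (121 - (3/2)q_M)/3 and q_M = (139 - (3/2)q_G)/3.
Substituting one into the other gives q_G = 206/9 and q_M = 314/9.
Price P = 141 - (3/2)·(520/9) = 163/3.
Granite's profit: (163/3 - 20)·(206/9) - 556 = 229.8519.

229.85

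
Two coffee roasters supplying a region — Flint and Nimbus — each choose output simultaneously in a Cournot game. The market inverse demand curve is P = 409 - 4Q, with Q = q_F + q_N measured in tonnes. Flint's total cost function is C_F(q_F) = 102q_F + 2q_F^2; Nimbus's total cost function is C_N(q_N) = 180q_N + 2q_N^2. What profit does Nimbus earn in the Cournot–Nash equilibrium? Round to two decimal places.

Flint's profit: π_F = (409 - 4Q)q_F - (102q_F + 2q_F²). Setting ∂π_F/∂q_F = 0: 307 - 12q_F - 4(q_N) = 0.
Nimbus's profit: π_N = (409 - 4Q)q_N - (180q_N + 2q_N²). Setting ∂π_N/∂q_N = 0: 229 - 12q_N - 4(q_F) = 0.
Best responses: q_F = (307 - 4q_N)/12, q_N = (229 - 4q_F)/12.
Substituting one into the other gives q_F = 173/8 and q_N = 95/8.
Price P = 409 - 4·(67/2) = 275.
Nimbus's profit: 275·(95/8) - 180·(95/8) - 2(95/8)² = 846.0938.

846.09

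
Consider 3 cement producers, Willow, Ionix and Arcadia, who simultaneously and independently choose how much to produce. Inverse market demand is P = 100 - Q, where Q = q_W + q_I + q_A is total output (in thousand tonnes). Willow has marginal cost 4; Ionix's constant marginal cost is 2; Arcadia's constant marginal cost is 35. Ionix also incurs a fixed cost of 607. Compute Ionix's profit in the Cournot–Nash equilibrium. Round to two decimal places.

Willow's profit: π_W = (100 - Q)q_W - (4q_W). Setting ∂π_W/∂q_W = 0: 96 - 2q_W - (q_I + q_A) = 0.
Ionix's first-order condition: 98 - 2q_I - (q_W + q_A) = 0.
Arcadia's profit: π_A = (100 - Q)q_A - (35q_A). Setting ∂π_A/∂q_A = 0: 65 - 2q_A - (q_W + q_I) = 0.
Adding the 3 first-order conditions: 259 − 4Q = 0, so Q = 259/4.
Back-substituting: q_W = (96 − 259/4) = 125/4, q_I = (98 − 259/4) = 133/4, q_A = (65 − 259/4) = 1/4.
Price P = 100 - 259/4 = 141/4.
Ionix's profit: (141/4 - 2)·(133/4) - 607 = 498.5625.

498.56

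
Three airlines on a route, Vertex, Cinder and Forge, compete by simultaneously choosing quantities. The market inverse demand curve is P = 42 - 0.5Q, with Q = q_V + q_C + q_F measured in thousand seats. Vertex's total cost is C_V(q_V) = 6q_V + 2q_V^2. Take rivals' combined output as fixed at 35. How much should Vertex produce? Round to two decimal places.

3.70

With rivals' combined output fixed at 35, Vertex's profit is π_V = (42 - (1/2)·35 - (1/2)q_V)q_V - (6q_V + 2q_V²) = (49/2 - (1/2)q_V)q_V - (6q_V + 2q_V²).
∂π_V/∂q_V = 37/2 - 5q_V = 0, so q_V = 37/10.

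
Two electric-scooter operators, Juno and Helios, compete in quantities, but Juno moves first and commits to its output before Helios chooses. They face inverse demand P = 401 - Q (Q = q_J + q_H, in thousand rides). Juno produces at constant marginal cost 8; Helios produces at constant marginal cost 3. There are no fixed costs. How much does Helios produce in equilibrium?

Solve by backward induction. Given q_J, the follower Helios maximises π_H = (401 - q_J - q_H)q_H - 3q_H.
Follower FOC: 398 - q_J - 2q_H = 0, so q_H(q_J) = (398 - q_J)/2.
Juno substitutes q_H(q_J) into its own profit: π_J = q_J(401 - q_J - (398 - q_J)/2) - 8q_J = (202 - (1/2)q_J)q_J - 8q_J.
Maximising: ∂π_J/∂q_J = 194 - q_J = 0, giving q_J = 194.
Then q_H = (398 - 194)/2 = 102.

102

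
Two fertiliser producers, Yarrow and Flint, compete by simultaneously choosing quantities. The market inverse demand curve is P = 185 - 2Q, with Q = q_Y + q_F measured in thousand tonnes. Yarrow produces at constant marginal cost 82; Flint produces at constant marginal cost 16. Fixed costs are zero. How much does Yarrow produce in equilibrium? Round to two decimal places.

6.17

Yarrow's profit: π_Y = (185 - 2Q)q_Y - (82q_Y). Setting ∂π_Y/∂q_Y = 0: 103 - 4q_Y - 2(q_F) = 0.
Flint's profit: π_F = (185 - 2Q)q_F - (16q_F). Setting ∂π_F/∂q_F = 0: 169 - 4q_F - 2(q_Y) = 0.
Rearranging gives the reaction functions q_Y = (103 - 2q_F)/4 and q_F = (169 - 2q_Y)/4.
Solving the pair: q_Y = 37/6, q_F = 235/6.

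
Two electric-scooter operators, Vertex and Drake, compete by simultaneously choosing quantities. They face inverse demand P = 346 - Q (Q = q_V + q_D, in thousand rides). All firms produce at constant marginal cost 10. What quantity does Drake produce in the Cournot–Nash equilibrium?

112

Each firm earns π_i = (346 - Q)q_i - 10q_i.
First-order condition (treating rivals' output as given): 336 - 2q_i - q_j = 0.
By symmetry each firm produces the same amount; substituting q_j = q_i yields q_i = 336/3 = 112.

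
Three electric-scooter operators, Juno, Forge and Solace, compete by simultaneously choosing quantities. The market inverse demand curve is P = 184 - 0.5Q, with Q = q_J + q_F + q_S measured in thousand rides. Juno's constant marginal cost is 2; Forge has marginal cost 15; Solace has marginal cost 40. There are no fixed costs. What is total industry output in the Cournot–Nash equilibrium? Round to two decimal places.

Juno's profit: π_J = (184 - 0.5Q)q_J - (2q_J). Setting ∂π_J/∂q_J = 0: 182 - q_J - (1/2)(q_F + q_S) = 0.
Forge's profit: π_F = (184 - 0.5Q)q_F - (15q_F). Setting ∂π_F/∂q_F = 0: 169 - q_F - (1/2)(q_J + q_S) = 0.
Solace's profit: π_S = (184 - 0.5Q)q_S - (40q_S). Setting ∂π_S/∂q_S = 0: 144 - q_S - (1/2)(q_J + q_F) = 0.
Adding the 3 first-order conditions: 495 − 2Q = 0, so Q = 495/2.
Back-substituting: q_J = (182 − 495/4)/(1/2) = 233/2, q_F = (169 − 495/4)/(1/2) = 181/2, q_S = (144 − 495/4)/(1/2) = 81/2.
Total output Q = 233/2 + 181/2 + 81/2 = 495/2.

247.50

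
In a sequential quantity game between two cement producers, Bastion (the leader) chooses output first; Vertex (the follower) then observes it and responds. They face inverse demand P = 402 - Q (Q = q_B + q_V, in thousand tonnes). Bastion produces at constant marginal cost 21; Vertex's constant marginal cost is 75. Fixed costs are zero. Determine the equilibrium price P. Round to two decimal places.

129.75

The follower Vertex best-responds to any q_B: π_V = (402 - Q)q_V - 75q_V.
Follower FOC: 327 - q_B - 2q_V = 0, so q_V(q_B) = (327 - q_B)/2.
Bastion substitutes q_V(q_B) into its own profit: π_B = q_B(402 - q_B - (327 - q_B)/2) - 21q_B = (477/2 - (1/2)q_B)q_B - 21q_B.
The leader's first-order condition 435/2 - q_B = 0 yields q_B = 435/2.
Then q_V = (327 - 435/2)/2 = 219/4.
Total output Q = 1089/4, so price P = 402 - 1089/4 = 519/4.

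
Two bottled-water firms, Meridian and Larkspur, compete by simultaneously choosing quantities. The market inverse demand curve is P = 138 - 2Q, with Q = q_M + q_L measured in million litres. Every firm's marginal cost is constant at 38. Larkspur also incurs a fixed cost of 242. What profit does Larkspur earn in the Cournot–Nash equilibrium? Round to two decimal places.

Each firm earns π_i = (138 - 2Q)q_i - 38q_i.
Setting ∂π_i/∂q_i = 0 with rivals' quantities fixed: 100 - 4q_i - 2q_j = 0.
By symmetry each firm produces the same amount; substituting q_j = q_i yields q_i = 100/6 = 50/3.
Price P = 138 - 2·(100/3) = 214/3.
Larkspur's profit: (214/3 - 38)·(50/3) - 242 = 313.5556.

313.56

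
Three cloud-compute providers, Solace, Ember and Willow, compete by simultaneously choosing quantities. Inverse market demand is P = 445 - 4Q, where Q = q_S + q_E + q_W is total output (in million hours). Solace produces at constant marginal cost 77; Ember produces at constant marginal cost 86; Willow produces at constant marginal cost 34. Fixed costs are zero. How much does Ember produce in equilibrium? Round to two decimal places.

18.63

Solace's profit: π_S = (445 - 4Q)q_S - (77q_S). Setting ∂π_S/∂q_S = 0: 368 - 8q_S - 4(q_E + q_W) = 0.
Ember's profit: π_E = (445 - 4Q)q_E - (86q_E). Setting ∂π_E/∂q_E = 0: 359 - 8q_E - 4(q_S + q_W) = 0.
Willow's first-order condition: 411 - 8q_W - 4(q_S + q_E) = 0.
Adding the 3 conditions: 1138 − 8Q − 8Q = 0, i.e. Q = 569/8.
Back-substituting: q_S = (368 − 569/2)/4 = 167/8, q_E = (359 − 569/2)/4 = 149/8, q_W = (411 − 569/2)/4 = 253/8.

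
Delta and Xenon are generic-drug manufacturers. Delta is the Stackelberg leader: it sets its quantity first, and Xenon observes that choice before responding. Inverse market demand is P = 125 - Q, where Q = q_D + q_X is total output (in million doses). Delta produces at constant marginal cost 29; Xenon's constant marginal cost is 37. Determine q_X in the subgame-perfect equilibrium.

Solve by backward induction. Given q_D, the follower Xenon maximises π_X = (125 - q_D - q_X)q_X - 37q_X.
Setting the follower's marginal profit to zero, 88 - q_D - 2q_X = 0, i.e. q_X = (88 - q_D)/2.
The leader anticipates this reaction. Substituting into P = 125 - Q gives P = 81 - (1/2)q_D, so π_D = (81 - (1/2)q_D)q_D - 29q_D.
Leader FOC: 52 - q_D = 0, so q_D = 52.
Then q_X = (88 - 52)/2 = 18.

18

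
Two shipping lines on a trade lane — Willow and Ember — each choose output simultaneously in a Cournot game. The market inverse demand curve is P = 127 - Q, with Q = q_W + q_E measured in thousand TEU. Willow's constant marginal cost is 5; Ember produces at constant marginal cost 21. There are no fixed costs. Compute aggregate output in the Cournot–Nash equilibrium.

Willow's profit: π_W = (127 - Q)q_W - (5q_W). Setting ∂π_W/∂q_W = 0: 122 - 2q_W - (q_E) = 0.
Ember's first-order condition: 106 - 2q_E - (q_W) = 0.
Best responses: q_W = (122 - q_E)/2, q_E = (106 - q_W)/2.
Substituting one into the other gives q_W = 46 and q_E = 30.
Total output Q = 46 + 30 = 76.

76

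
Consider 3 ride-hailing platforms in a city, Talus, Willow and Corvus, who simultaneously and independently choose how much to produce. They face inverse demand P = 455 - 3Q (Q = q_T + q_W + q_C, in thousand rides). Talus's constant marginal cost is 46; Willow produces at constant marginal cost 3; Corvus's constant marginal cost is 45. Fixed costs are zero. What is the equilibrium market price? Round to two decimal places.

Talus's profit: π_T = (455 - 3Q)q_T - (46q_T). Setting ∂π_T/∂q_T = 0: 409 - 6q_T - 3(q_W + q_C) = 0.
Willow's profit: π_W = (455 - 3Q)q_W - (3q_W). Setting ∂π_W/∂q_W = 0: 452 - 6q_W - 3(q_T + q_C) = 0.
Corvus's first-order condition: 410 - 6q_C - 3(q_T + q_W) = 0.
Adding the 3 first-order conditions: 1271 − 12Q = 0, so Q = 1271/12.
Back-substituting: q_T = (409 − 1271/4)/3 = 365/12, q_W = (452 − 1271/4)/3 = 179/4, q_C = (410 − 1271/4)/3 = 123/4.
Total output Q = 1271/12, so price P = 455 - 3·(1271/12) = 549/4.

137.25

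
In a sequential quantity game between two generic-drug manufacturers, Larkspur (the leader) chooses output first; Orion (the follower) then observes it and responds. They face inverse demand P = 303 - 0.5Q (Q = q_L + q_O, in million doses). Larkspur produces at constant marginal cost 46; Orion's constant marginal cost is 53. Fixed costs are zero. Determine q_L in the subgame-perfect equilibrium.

Solve by backward induction. Given q_L, the follower Orion maximises π_O = (303 - (1/2)q_L - (1/2)q_O)q_O - 53q_O.
Setting the follower's marginal profit to zero, 250 - (1/2)q_L - q_O = 0, i.e. q_O = (250 - (1/2)q_L).
Larkspur substitutes q_O(q_L) into its own profit: π_L = q_L(303 - (1/2)q_L - (250 - (1/2)q_L)/2) - 46q_L = (178 - (1/4)q_L)q_L - 46q_L.
The leader's first-order condition 132 - (1/2)q_L = 0 yields q_L = 264.
Then q_O = (250 - (1/2)·264) = 118.

264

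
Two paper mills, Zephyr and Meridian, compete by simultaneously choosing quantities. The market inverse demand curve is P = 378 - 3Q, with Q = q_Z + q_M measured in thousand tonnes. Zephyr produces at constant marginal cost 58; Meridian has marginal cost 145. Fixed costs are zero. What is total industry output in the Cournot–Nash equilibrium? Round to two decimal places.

Zephyr's profit: π_Z = (378 - 3Q)q_Z - (58q_Z). Setting ∂π_Z/∂q_Z = 0: 320 - 6q_Z - 3(q_M) = 0.
Meridian's first-order condition: 233 - 6q_M - 3(q_Z) = 0.
Rearranging gives the reaction functions q_Z = (320 - 3q_M)/6 and q_M = (233 - 3q_Z)/6.
Solving the pair: q_Z = 407/9, q_M = 146/9.
Total output Q = 407/9 + 146/9 = 553/9.

61.44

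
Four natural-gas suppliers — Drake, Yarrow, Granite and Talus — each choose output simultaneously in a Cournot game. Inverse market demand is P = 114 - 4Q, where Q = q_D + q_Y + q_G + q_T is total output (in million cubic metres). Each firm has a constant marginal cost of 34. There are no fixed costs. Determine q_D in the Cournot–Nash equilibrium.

4

Each firm earns π_i = (114 - 4Q)q_i - 34q_i.
First-order condition (treating rivals' output as given): 80 - 8q_i - 4·Σ_{j≠i} q_j = 0.
With identical firms every q_j equals q_i, so Σ_{j≠i} q_j = 3q_i and 80 = 20q_i, giving q_i = 4.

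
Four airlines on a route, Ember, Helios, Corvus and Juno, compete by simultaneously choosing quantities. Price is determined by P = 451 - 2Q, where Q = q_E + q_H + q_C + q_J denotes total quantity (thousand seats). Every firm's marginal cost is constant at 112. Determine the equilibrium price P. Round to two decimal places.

179.80

A representative firm's profit is π_i = q_i(451 - 2Q) - 112q_i.
Setting ∂π_i/∂q_i = 0 with rivals' quantities fixed: 339 - 4q_i - 2·Σ_{j≠i} q_j = 0.
By symmetry each firm produces the same amount; substituting Σ_{j≠i} q_j = 3q_i yields q_i = 339/10.
Total output Q = 678/5, so price P = 451 - 2·(678/5) = 899/5.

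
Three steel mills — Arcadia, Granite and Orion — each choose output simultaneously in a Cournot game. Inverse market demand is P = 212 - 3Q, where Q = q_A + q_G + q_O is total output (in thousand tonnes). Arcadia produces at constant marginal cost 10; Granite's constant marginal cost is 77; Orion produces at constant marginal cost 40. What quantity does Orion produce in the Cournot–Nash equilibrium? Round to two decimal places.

Arcadia's profit: π_A = (212 - 3Q)q_A - (10q_A). Setting ∂π_A/∂q_A = 0: 202 - 6q_A - 3(q_G + q_O) = 0.
Granite's first-order condition: 135 - 6q_G - 3(q_A + q_O) = 0.
Orion's profit: π_O = (212 - 3Q)q_O - (40q_O). Setting ∂π_O/∂q_O = 0: 172 - 6q_O - 3(q_A + q_G) = 0.
Summing all 3 equations gives 509 − 12Q = 0, hence Q = 509/12.
Back-substituting: q_A = (202 − 509/4)/3 = 299/12, q_G = (135 − 509/4)/3 = 31/12, q_O = (172 − 509/4)/3 = 179/12.

14.92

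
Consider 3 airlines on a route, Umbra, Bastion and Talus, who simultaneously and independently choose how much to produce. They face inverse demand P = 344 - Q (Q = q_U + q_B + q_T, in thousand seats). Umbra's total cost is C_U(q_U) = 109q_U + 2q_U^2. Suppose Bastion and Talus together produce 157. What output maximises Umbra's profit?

13

With rivals' combined output fixed at 157, Umbra's profit is π_U = (344 - 157 - q_U)q_U - (109q_U + 2q_U²) = (187 - q_U)q_U - (109q_U + 2q_U²).
∂π_U/∂q_U = 78 - 6q_U = 0, so q_U = 13.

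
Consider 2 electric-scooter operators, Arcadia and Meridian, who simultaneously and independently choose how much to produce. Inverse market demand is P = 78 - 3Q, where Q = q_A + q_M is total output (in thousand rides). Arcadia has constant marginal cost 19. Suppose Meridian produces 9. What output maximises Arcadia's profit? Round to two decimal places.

5.33

With the rival's output fixed at 9, Arcadia's profit is π_A = (78 - 3·9 - 3q_A)q_A - (19q_A) = (51 - 3q_A)q_A - (19q_A).
∂π_A/∂q_A = 32 - 6q_A = 0, so q_A = 16/3.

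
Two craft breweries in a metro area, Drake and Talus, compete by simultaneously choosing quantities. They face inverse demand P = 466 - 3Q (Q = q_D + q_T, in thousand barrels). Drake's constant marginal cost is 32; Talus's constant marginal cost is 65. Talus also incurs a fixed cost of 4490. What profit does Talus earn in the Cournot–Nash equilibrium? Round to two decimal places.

Drake's profit: π_D = (466 - 3Q)q_D - (32q_D). Setting ∂π_D/∂q_D = 0: 434 - 6q_D - 3(q_T) = 0.
Talus's first-order condition: 401 - 6q_T - 3(q_D) = 0.
Rearranging gives the reaction functions q_D = (434 - 3q_T)/6 and q_T = (401 - 3q_D)/6.
Solving the pair: q_D = 467/9, q_T = 368/9.
Price P = 466 - 3·(835/9) = 563/3.
Talus's profit: (563/3 - 65)·(368/9) - 4490 = 525.7037.

525.70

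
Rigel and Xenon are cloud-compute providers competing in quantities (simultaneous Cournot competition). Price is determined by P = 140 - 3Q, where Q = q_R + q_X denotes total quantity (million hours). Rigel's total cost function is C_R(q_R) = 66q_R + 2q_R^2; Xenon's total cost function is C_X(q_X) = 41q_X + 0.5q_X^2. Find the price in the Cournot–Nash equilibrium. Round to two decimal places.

Rigel's profit: π_R = (140 - 3Q)q_R - (66q_R + 2q_R²). Setting ∂π_R/∂q_R = 0: 74 - 10q_R - 3(q_X) = 0.
Xenon's profit: π_X = (140 - 3Q)q_X - (41q_X + (1/2)q_X²). Setting ∂π_X/∂q_X = 0: 99 - 7q_X - 3(q_R) = 0.
Best responses: q_R = (74 - 3q_X)/10, q_X = (99 - 3q_R)/7.
Solving the pair: q_R = 221/61, q_X = 768/61.
Total output Q = 989/61, so price P = 140 - 3·(989/61) = 91.3607.

91.36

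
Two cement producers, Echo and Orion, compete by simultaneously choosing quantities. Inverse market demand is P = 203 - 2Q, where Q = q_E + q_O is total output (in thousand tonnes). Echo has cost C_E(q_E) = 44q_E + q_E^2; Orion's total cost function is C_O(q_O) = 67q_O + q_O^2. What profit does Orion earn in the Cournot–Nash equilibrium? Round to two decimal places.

Echo's profit: π_E = (203 - 2Q)q_E - (44q_E + q_E²). Setting ∂π_E/∂q_E = 0: 159 - 6q_E - 2(q_O) = 0.
Orion's first-order condition: 136 - 6q_O - 2(q_E) = 0.
Best responses: q_E = (159 - 2q_O)/6, q_O = (136 - 2q_E)/6.
Solving the pair: q_E = 341/16, q_O = 249/16.
Price P = 203 - 2·(295/8) = 517/4.
Orion's profit: (517/4)·(249/16) - 67·(249/16) - (249/16)² = 726.5742.

726.57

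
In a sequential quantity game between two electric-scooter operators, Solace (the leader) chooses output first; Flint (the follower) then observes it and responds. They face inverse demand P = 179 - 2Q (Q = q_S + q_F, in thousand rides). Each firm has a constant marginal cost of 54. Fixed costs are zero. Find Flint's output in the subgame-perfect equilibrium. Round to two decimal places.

The follower Flint best-responds to any q_S: π_F = (179 - 2Q)q_F - 54q_F.
Setting the follower's marginal profit to zero, 125 - 2q_S - 4q_F = 0, i.e. q_F = (125 - 2q_S)/4.
Solace substitutes q_F(q_S) into its own profit: π_S = q_S(179 - 2q_S - (125 - 2q_S)/2) - 54q_S = (233/2 - q_S)q_S - 54q_S.
Leader FOC: 125/2 - 2q_S = 0, so q_S = 125/4.
Then q_F = (125 - 2·(125/4))/4 = 125/8.

15.63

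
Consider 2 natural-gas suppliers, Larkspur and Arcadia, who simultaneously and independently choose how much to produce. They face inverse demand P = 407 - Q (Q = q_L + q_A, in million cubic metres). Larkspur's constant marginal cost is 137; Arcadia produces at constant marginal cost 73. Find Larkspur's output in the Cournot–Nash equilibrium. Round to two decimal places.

68.67

Larkspur's profit: π_L = (407 - Q)q_L - (137q_L). Setting ∂π_L/∂q_L = 0: 270 - 2q_L - (q_A) = 0.
Arcadia's first-order condition: 334 - 2q_A - (q_L) = 0.
Rearranging gives the reaction functions q_L = (270 - q_A)/2 and q_A = (334 - q_L)/2.
Solving the pair: q_L = 206/3, q_A = 398/3.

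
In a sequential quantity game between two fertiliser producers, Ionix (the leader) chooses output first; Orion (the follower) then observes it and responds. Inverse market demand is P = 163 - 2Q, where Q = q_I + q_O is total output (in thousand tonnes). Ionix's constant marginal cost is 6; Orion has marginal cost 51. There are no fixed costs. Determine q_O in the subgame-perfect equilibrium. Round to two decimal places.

Solve by backward induction. Given q_I, the follower Orion maximises π_O = (163 - 2q_I - 2q_O)q_O - 51q_O.
∂π_O/∂q_O = 112 - 2q_I - 4q_O = 0 gives the reaction function q_O = (112 - 2q_I)/4.
The leader anticipates this reaction. Substituting into P = 163 - 2Q gives P = 107 - q_I, so π_I = (107 - q_I)q_I - 6q_I.
The leader's first-order condition 101 - 2q_I = 0 yields q_I = 101/2.
Then q_O = (112 - 2·(101/2))/4 = 11/4.

2.75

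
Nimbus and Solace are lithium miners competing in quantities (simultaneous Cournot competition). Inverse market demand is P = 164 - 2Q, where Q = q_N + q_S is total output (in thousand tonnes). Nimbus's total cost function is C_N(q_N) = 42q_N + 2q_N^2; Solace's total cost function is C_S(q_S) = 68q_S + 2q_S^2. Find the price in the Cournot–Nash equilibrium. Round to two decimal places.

120.40

Nimbus's profit: π_N = (164 - 2Q)q_N - (42q_N + 2q_N²). Setting ∂π_N/∂q_N = 0: 122 - 8q_N - 2(q_S) = 0.
Solace's first-order condition: 96 - 8q_S - 2(q_N) = 0.
Rearranging gives the reaction functions q_N = (122 - 2q_S)/8 and q_S = (96 - 2q_N)/8.
Solving the pair: q_N = 196/15, q_S = 131/15.
Total output Q = 109/5, so price P = 164 - 2·(109/5) = 602/5.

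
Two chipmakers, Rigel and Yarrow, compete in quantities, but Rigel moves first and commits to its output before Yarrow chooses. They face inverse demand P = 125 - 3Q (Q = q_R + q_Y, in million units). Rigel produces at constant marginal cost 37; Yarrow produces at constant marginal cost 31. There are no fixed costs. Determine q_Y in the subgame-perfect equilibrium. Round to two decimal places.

The follower Yarrow best-responds to any q_R: π_Y = (125 - 3Q)q_Y - 31q_Y.
Follower FOC: 94 - 3q_R - 6q_Y = 0, so q_Y(q_R) = (94 - 3q_R)/6.
The leader anticipates this reaction. Substituting into P = 125 - 3Q gives P = 78 - (3/2)q_R, so π_R = (78 - (3/2)q_R)q_R - 37q_R.
Maximising: ∂π_R/∂q_R = 41 - 3q_R = 0, giving q_R = 41/3.
Then q_Y = (94 - 3·(41/3))/6 = 53/6.

8.83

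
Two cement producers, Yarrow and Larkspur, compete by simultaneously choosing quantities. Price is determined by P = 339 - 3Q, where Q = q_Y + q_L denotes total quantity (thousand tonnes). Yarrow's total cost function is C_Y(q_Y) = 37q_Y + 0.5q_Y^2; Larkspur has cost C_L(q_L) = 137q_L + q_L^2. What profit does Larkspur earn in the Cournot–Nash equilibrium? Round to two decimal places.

Yarrow's profit: π_Y = (339 - 3Q)q_Y - (37q_Y + (1/2)q_Y²). Setting ∂π_Y/∂q_Y = 0: 302 - 7q_Y - 3(q_L) = 0.
Larkspur's first-order condition: 202 - 8q_L - 3(q_Y) = 0.
Best responses: q_Y = (302 - 3q_L)/7, q_L = (202 - 3q_Y)/8.
Substituting one into the other gives q_Y = 1810/47 and q_L = 508/47.
Price P = 339 - 3·49.3191 = 191.0426.
Larkspur's profit: 191.0426·(508/47) - 137·(508/47) - (508/47)² = 467.2956.

467.30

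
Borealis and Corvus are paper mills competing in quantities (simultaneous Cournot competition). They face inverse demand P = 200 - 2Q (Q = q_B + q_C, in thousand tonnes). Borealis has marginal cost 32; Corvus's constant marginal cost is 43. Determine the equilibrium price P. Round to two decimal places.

Borealis's profit: π_B = (200 - 2Q)q_B - (32q_B). Setting ∂π_B/∂q_B = 0: 168 - 4q_B - 2(q_C) = 0.
Corvus's profit: π_C = (200 - 2Q)q_C - (43q_C). Setting ∂π_C/∂q_C = 0: 157 - 4q_C - 2(q_B) = 0.
Rearranging gives the reaction functions q_B = (168 - 2q_C)/4 and q_C = (157 - 2q_B)/4.
Solving the pair: q_B = 179/6, q_C = 73/3.
Total output Q = 325/6, so price P = 200 - 2·(325/6) = 275/3.

91.67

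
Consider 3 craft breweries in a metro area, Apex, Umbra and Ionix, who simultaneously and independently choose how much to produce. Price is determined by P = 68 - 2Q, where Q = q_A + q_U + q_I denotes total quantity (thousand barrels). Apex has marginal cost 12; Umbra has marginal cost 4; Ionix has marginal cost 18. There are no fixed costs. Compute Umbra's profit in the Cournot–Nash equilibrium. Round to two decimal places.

Apex's profit: π_A = (68 - 2Q)q_A - (12q_A). Setting ∂π_A/∂q_A = 0: 56 - 4q_A - 2(q_U + q_I) = 0.
Umbra's first-order condition: 64 - 4q_U - 2(q_A + q_I) = 0.
Ionix's first-order condition: 50 - 4q_I - 2(q_A + q_U) = 0.
Summing all 3 equations gives 170 − 8Q = 0, hence Q = 85/4.
Back-substituting: q_A = (56 − 85/2)/2 = 27/4, q_U = (64 − 85/2)/2 = 43/4, q_I = (50 − 85/2)/2 = 15/4.
Price P = 68 - 2·(85/4) = 51/2.
Umbra's profit: (51/2 - 4)·(43/4) = 1849/8.

231.13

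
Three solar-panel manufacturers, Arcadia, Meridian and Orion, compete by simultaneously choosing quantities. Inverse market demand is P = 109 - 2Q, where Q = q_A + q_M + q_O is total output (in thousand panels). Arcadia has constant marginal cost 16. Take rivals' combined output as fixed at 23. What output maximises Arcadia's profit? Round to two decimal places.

11.75

With rivals' combined output fixed at 23, Arcadia's profit is π_A = (109 - 2·23 - 2q_A)q_A - (16q_A) = (63 - 2q_A)q_A - (16q_A).
∂π_A/∂q_A = 47 - 4q_A = 0, so q_A = 47/4.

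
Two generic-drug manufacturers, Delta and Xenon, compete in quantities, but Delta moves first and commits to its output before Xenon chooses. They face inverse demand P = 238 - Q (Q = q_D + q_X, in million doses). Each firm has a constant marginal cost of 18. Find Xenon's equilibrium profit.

The follower Xenon best-responds to any q_D: π_X = (238 - Q)q_X - 18q_X.
∂π_X/∂q_X = 220 - q_D - 2q_X = 0 gives the reaction function q_X = (220 - q_D)/2.
Delta substitutes q_X(q_D) into its own profit: π_D = q_D(238 - q_D - (220 - q_D)/2) - 18q_D = (128 - (1/2)q_D)q_D - 18q_D.
The leader's first-order condition 110 - q_D = 0 yields q_D = 110.
Then q_X = (220 - 110)/2 = 55.
Price P = 238 - 165 = 73.
Xenon's profit: (73 - 18)·55 = 3025.

3025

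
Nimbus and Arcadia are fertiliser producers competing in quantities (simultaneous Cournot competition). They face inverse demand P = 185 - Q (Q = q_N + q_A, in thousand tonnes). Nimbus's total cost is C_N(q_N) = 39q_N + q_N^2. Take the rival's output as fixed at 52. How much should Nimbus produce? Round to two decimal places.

23.50

With the rival's output fixed at 52, Nimbus's profit is π_N = (185 - 52 - q_N)q_N - (39q_N + q_N²) = (133 - q_N)q_N - (39q_N + q_N²).
∂π_N/∂q_N = 94 - 4q_N = 0, so q_N = 47/2.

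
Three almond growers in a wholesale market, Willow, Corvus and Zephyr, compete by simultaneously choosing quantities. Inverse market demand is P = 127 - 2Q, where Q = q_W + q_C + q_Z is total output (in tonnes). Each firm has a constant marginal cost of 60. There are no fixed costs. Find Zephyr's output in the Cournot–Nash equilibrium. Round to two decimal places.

Each firm earns π_i = (127 - 2Q)q_i - 60q_i.
Setting ∂π_i/∂q_i = 0 with rivals' quantities fixed: 67 - 4q_i - 2·Σ_{j≠i} q_j = 0.
With identical firms every q_j equals q_i, so Σ_{j≠i} q_j = 2q_i and 67 = 8q_i, giving q_i = 67/8.

8.38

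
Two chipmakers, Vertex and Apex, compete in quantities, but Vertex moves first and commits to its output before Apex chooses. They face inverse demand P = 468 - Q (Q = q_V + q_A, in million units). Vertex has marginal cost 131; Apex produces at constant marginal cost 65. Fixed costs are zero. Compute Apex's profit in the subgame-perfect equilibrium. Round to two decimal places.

17889.06

Solve by backward induction. Given q_V, the follower Apex maximises π_A = (468 - q_V - q_A)q_A - 65q_A.
∂π_A/∂q_A = 403 - q_V - 2q_A = 0 gives the reaction function q_A = (403 - q_V)/2.
Vertex substitutes q_A(q_V) into its own profit: π_V = q_V(468 - q_V - (403 - q_V)/2) - 131q_V = (533/2 - (1/2)q_V)q_V - 131q_V.
Maximising: ∂π_V/∂q_V = 271/2 - q_V = 0, giving q_V = 271/2.
Then q_A = (403 - 271/2)/2 = 535/4.
Price P = 468 - 1077/4 = 795/4.
Apex's profit: (795/4 - 65)·(535/4) = 17889.0625.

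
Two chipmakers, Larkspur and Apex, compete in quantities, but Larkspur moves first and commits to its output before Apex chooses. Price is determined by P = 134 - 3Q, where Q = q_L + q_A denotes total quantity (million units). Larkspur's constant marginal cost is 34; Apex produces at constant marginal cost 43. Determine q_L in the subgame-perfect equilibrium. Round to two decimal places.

Solve by backward induction. Given q_L, the follower Apex maximises π_A = (134 - 3q_L - 3q_A)q_A - 43q_A.
Follower FOC: 91 - 3q_L - 6q_A = 0, so q_A(q_L) = (91 - 3q_L)/6.
Larkspur substitutes q_A(q_L) into its own profit: π_L = q_L(134 - 3q_L - (91 - 3q_L)/2) - 34q_L = (177/2 - (3/2)q_L)q_L - 34q_L.
Leader FOC: 109/2 - 3q_L = 0, so q_L = 109/6.
Then q_A = (91 - 3·(109/6))/6 = 73/12.

18.17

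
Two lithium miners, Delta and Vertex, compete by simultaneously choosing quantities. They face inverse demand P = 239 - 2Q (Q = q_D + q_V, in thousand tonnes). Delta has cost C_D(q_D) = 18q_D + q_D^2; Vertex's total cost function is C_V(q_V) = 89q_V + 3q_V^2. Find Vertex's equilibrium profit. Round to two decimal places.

Delta's profit: π_D = (239 - 2Q)q_D - (18q_D + q_D²). Setting ∂π_D/∂q_D = 0: 221 - 6q_D - 2(q_V) = 0.
Vertex's first-order condition: 150 - 10q_V - 2(q_D) = 0.
Rearranging gives the reaction functions q_D = (221 - 2q_V)/6 and q_V = (150 - 2q_D)/10.
Substituting one into the other gives q_D = 955/28 and q_V = 229/28.
Price P = 239 - 2·(296/7) = 1081/7.
Vertex's profit: (1081/7)·(229/28) - 89·(229/28) - 3(229/28)² = 334.4452.

334.45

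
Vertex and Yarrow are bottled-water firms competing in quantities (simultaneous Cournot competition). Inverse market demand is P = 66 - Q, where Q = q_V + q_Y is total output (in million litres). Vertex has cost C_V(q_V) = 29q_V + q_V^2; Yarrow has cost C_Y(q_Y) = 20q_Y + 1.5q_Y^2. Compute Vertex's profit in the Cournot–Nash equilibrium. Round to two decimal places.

Vertex's profit: π_V = (66 - Q)q_V - (29q_V + q_V²). Setting ∂π_V/∂q_V = 0: 37 - 4q_V - (q_Y) = 0.
Yarrow's profit: π_Y = (66 - Q)q_Y - (20q_Y + (3/2)q_Y²). Setting ∂π_Y/∂q_Y = 0: 46 - 5q_Y - (q_V) = 0.
Best responses: q_V = (37 - q_Y)/4, q_Y = (46 - q_V)/5.
Substituting one into the other gives q_V = 139/19 and q_Y = 147/19.
Price P = 66 - 286/19 = 968/19.
Vertex's profit: (968/19)·(139/19) - 29·(139/19) - (139/19)² = 107.0416.

107.04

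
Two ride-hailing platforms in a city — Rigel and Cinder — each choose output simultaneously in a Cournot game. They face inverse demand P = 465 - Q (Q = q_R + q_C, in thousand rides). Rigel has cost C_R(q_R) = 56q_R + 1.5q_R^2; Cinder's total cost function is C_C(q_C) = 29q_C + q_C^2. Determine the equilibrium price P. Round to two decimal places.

Rigel's profit: π_R = (465 - Q)q_R - (56q_R + (3/2)q_R²). Setting ∂π_R/∂q_R = 0: 409 - 5q_R - (q_C) = 0.
Cinder's first-order condition: 436 - 4q_C - (q_R) = 0.
Rearranging gives the reaction functions q_R = (409 - q_C)/5 and q_C = (436 - q_R)/4.
Substituting one into the other gives q_R = 1200/19 and q_C = 1771/19.
Total output Q = 156.3684, so price P = 465 - 156.3684 = 308.6316.

308.63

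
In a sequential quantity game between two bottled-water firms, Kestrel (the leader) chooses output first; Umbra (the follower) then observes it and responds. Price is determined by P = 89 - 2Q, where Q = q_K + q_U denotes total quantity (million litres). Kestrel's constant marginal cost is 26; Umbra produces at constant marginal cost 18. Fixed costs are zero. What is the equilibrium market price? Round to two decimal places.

Solve by backward induction. Given q_K, the follower Umbra maximises π_U = (89 - 2q_K - 2q_U)q_U - 18q_U.
Follower FOC: 71 - 2q_K - 4q_U = 0, so q_U(q_K) = (71 - 2q_K)/4.
The leader anticipates this reaction. Substituting into P = 89 - 2Q gives P = 107/2 - q_K, so π_K = (107/2 - q_K)q_K - 26q_K.
The leader's first-order condition 55/2 - 2q_K = 0 yields q_K = 55/4.
Then q_U = (71 - 2·(55/4))/4 = 87/8.
Total output Q = 197/8, so price P = 89 - 2·(197/8) = 159/4.

39.75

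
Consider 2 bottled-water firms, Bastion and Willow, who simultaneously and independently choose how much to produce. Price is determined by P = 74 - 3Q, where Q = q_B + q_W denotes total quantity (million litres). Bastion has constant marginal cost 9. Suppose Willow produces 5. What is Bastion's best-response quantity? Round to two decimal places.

8.33

With the rival's output fixed at 5, Bastion's profit is π_B = (74 - 3·5 - 3q_B)q_B - (9q_B) = (59 - 3q_B)q_B - (9q_B).
∂π_B/∂q_B = 50 - 6q_B = 0, so q_B = 25/3.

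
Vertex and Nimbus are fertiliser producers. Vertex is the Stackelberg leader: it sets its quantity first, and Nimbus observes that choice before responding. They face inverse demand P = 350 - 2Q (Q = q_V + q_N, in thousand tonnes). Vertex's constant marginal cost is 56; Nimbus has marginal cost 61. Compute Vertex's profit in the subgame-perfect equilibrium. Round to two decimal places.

5587.56

Solve by backward induction. Given q_V, the follower Nimbus maximises π_N = (350 - 2q_V - 2q_N)q_N - 61q_N.
∂π_N/∂q_N = 289 - 2q_V - 4q_N = 0 gives the reaction function q_N = (289 - 2q_V)/4.
Vertex substitutes q_N(q_V) into its own profit: π_V = q_V(350 - 2q_V - (289 - 2q_V)/2) - 56q_V = (411/2 - q_V)q_V - 56q_V.
The leader's first-order condition 299/2 - 2q_V = 0 yields q_V = 299/4.
Then q_N = (289 - 2·(299/4))/4 = 279/8.
Price P = 350 - 2·(877/8) = 523/4.
Vertex's profit: (523/4 - 56)·(299/4) = 5587.5625.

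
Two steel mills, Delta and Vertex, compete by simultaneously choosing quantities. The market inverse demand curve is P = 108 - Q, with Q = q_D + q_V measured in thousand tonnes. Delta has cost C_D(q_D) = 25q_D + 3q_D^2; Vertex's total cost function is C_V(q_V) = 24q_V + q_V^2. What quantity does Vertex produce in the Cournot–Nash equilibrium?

19

Delta's profit: π_D = (108 - Q)q_D - (25q_D + 3q_D²). Setting ∂π_D/∂q_D = 0: 83 - 8q_D - (q_V) = 0.
Vertex's profit: π_V = (108 - Q)q_V - (24q_V + q_V²). Setting ∂π_V/∂q_V = 0: 84 - 4q_V - (q_D) = 0.
Rearranging gives the reaction functions q_D = (83 - q_V)/8 and q_V = (84 - q_D)/4.
Substituting one into the other gives q_D = 8 and q_V = 19.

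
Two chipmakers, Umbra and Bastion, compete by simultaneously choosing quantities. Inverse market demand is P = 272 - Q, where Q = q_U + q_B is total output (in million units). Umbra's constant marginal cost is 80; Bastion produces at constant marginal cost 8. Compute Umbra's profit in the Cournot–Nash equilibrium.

Umbra's profit: π_U = (272 - Q)q_U - (80q_U). Setting ∂π_U/∂q_U = 0: 192 - 2q_U - (q_B) = 0.
Bastion's profit: π_B = (272 - Q)q_B - (8q_B). Setting ∂π_B/∂q_B = 0: 264 - 2q_B - (q_U) = 0.
Rearranging gives the reaction functions q_U = (192 - q_B)/2 and q_B = (264 - q_U)/2.
Substituting one into the other gives q_U = 40 and q_B = 112.
Price P = 272 - 152 = 120.
Umbra's profit: (120 - 80)·40 = 1600.

1600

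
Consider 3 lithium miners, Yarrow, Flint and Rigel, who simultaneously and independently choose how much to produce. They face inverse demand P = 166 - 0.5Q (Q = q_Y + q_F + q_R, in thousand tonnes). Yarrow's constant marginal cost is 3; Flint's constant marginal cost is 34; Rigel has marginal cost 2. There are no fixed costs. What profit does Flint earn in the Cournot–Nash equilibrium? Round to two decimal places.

Yarrow's profit: π_Y = (166 - 0.5Q)q_Y - (3q_Y). Setting ∂π_Y/∂q_Y = 0: 163 - q_Y - (1/2)(q_F + q_R) = 0.
Flint's first-order condition: 132 - q_F - (1/2)(q_Y + q_R) = 0.
Rigel's first-order condition: 164 - q_R - (1/2)(q_Y + q_F) = 0.
Summing all 3 equations gives 459 − 2Q = 0, hence Q = 459/2.
Back-substituting: q_Y = (163 − 459/4)/(1/2) = 193/2, q_F = (132 − 459/4)/(1/2) = 69/2, q_R = (164 − 459/4)/(1/2) = 197/2.
Price P = 166 - (1/2)·(459/2) = 205/4.
Flint's profit: (205/4 - 34)·(69/2) = 595.1250.

595.13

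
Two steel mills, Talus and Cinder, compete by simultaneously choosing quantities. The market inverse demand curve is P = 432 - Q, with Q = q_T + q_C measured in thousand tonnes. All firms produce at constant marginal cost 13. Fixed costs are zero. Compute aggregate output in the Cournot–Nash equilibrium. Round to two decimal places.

279.33

Each firm earns π_i = (432 - Q)q_i - 13q_i.
Setting ∂π_i/∂q_i = 0 with rivals' quantities fixed: 419 - 2q_i - q_j = 0.
By symmetry each firm produces the same amount; substituting q_j = q_i yields q_i = 419/3.
Total output Q = 419/3 + 419/3 = 838/3.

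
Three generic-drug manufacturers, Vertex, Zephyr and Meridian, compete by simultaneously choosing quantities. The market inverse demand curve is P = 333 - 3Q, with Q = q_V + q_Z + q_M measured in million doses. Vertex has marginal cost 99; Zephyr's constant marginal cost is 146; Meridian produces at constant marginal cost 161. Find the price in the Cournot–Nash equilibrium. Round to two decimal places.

Vertex's profit: π_V = (333 - 3Q)q_V - (99q_V). Setting ∂π_V/∂q_V = 0: 234 - 6q_V - 3(q_Z + q_M) = 0.
Zephyr's profit: π_Z = (333 - 3Q)q_Z - (146q_Z). Setting ∂π_Z/∂q_Z = 0: 187 - 6q_Z - 3(q_V + q_M) = 0.
Meridian's profit: π_M = (333 - 3Q)q_M - (161q_M). Setting ∂π_M/∂q_M = 0: 172 - 6q_M - 3(q_V + q_Z) = 0.
Summing all 3 equations gives 593 − 12Q = 0, hence Q = 593/12.
Back-substituting: q_V = (234 − 593/4)/3 = 343/12, q_Z = (187 − 593/4)/3 = 155/12, q_M = (172 − 593/4)/3 = 95/12.
Total output Q = 593/12, so price P = 333 - 3·(593/12) = 739/4.

184.75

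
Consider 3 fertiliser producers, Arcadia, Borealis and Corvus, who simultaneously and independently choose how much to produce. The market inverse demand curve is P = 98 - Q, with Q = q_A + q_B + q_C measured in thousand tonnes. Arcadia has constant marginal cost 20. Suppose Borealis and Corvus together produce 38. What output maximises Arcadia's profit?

20

With rivals' combined output fixed at 38, Arcadia's profit is π_A = (98 - 38 - q_A)q_A - (20q_A) = (60 - q_A)q_A - (20q_A).
∂π_A/∂q_A = 40 - 2q_A = 0, so q_A = 20.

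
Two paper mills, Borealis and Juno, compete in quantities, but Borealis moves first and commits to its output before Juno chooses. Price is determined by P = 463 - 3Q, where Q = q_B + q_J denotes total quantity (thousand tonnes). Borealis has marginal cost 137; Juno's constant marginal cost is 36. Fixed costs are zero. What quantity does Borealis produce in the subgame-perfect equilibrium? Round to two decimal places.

The follower Juno best-responds to any q_B: π_J = (463 - 3Q)q_J - 36q_J.
Setting the follower's marginal profit to zero, 427 - 3q_B - 6q_J = 0, i.e. q_J = (427 - 3q_B)/6.
The leader anticipates this reaction. Substituting into P = 463 - 3Q gives P = 499/2 - (3/2)q_B, so π_B = (499/2 - (3/2)q_B)q_B - 137q_B.
Leader FOC: 225/2 - 3q_B = 0, so q_B = 75/2.
Then q_J = (427 - 3·(75/2))/6 = 629/12.

37.50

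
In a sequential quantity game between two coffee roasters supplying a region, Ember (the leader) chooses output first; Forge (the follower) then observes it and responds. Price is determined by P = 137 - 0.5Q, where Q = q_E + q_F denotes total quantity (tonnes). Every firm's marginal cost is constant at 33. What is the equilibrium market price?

The follower Forge best-responds to any q_E: π_F = (137 - 0.5Q)q_F - 33q_F.
Follower FOC: 104 - (1/2)q_E - q_F = 0, so q_F(q_E) = (104 - (1/2)q_E).
The leader anticipates this reaction. Substituting into P = 137 - 0.5Q gives P = 85 - (1/4)q_E, so π_E = (85 - (1/4)q_E)q_E - 33q_E.
Maximising: ∂π_E/∂q_E = 52 - (1/2)q_E = 0, giving q_E = 104.
Then q_F = (104 - (1/2)·104) = 52.
Total output Q = 156, so price P = 137 - (1/2)·156 = 59.

59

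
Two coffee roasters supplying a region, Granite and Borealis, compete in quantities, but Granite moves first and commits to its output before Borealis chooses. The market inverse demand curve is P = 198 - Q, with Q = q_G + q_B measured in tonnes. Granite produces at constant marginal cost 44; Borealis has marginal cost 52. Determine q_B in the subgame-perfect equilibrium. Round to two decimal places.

The follower Borealis best-responds to any q_G: π_B = (198 - Q)q_B - 52q_B.
Follower FOC: 146 - q_G - 2q_B = 0, so q_B(q_G) = (146 - q_G)/2.
The leader anticipates this reaction. Substituting into P = 198 - Q gives P = 125 - (1/2)q_G, so π_G = (125 - (1/2)q_G)q_G - 44q_G.
Leader FOC: 81 - q_G = 0, so q_G = 81.
Then q_B = (146 - 81)/2 = 65/2.

32.50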